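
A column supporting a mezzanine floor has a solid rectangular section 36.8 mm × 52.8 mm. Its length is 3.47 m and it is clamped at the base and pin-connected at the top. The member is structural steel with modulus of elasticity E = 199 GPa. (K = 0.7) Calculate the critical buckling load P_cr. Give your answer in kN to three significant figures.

P_cr ≈ 73.0 kN

Buckling occurs about the weak axis: I_min = h·b³/12 with b = 36.8 mm (the shorter side).
I_min = 52.8×36.8³/12 = 2.193×10^5 mm⁴
I = 2.193×10^5 mm⁴ = 2.193×10^-7 m⁴
Effective length L_e = K·L = 0.7 × 3.47 = 2.429 m
P_cr = π²EI / L_e² = π² × 199×10⁹ × 2.193×10^-7 / 2.429² = 7.300×10^4 N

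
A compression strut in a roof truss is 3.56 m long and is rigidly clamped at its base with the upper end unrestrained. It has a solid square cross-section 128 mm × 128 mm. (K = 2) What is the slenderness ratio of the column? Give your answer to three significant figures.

λ ≈ 193

For a square r = a/√12 = 128/√12 = 36.95 mm
L_e = K·L = 2 × 3.56 m = 7.120 m = 7120.0 mm
λ = L_e / r_min = 7120.0 / 36.95 = 193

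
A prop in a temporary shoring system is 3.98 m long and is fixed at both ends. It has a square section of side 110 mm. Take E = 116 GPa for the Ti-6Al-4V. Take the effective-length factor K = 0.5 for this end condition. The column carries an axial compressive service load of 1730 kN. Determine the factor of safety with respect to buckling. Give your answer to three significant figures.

I = a⁴/12 = 110⁴/12 = 1.220×10^7 mm⁴
I = 1.220×10^7 mm⁴ = 1.220×10^-5 m⁴
Effective length L_e = K·L = 0.5 × 3.98 = 1.990 m
P_cr = π²EI / L_e² = π² × 116×10⁹ × 1.220×10^-5 / 1.990² = 3.527×10^6 N
Factor of safety n = P_cr / P = 3527.3 / 1730 = 2.04

n ≈ 2.04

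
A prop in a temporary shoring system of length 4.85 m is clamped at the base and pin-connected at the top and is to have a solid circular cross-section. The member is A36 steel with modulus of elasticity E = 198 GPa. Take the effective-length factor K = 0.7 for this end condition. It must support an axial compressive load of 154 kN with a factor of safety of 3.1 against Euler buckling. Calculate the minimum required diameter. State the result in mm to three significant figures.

d ≈ 87.0 mm

Required P_cr = n·P = 3.1 × 154 = 477.4 kN
L_e = K·L = 0.7 × 4.85 = 3.395 m
Required I = P_cr·L_e²/(π²E) = 4.774×10^5 × 3.395² / (π² × 1.98×10^11) = 2.816×10^-6 m⁴
I_req = 2.816×10^6 mm⁴
Solid circle: I = πd⁴/64  ⇒  d = (64I/π)^(1/4) = (64×2.816×10^6/π)^(1/4) = 87.0 mm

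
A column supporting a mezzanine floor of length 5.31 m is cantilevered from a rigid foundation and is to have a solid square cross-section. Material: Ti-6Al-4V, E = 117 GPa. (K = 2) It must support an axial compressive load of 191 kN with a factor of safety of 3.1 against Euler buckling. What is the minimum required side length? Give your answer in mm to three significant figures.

Required P_cr = n·P = 3.1 × 191 = 592.1 kN
L_e = K·L = 2 × 5.31 = 10.62 m
Required I = P_cr·L_e²/(π²E) = 5.921×10^5 × 10.62² / (π² × 1.17×10^11) = 5.783×10^-5 m⁴
I_req = 5.783×10^7 mm⁴
Solid square: I = a⁴/12  ⇒  a = (12I)^(1/4) = (12×5.783×10^7)^(1/4) = 162 mm

a ≈ 162 mm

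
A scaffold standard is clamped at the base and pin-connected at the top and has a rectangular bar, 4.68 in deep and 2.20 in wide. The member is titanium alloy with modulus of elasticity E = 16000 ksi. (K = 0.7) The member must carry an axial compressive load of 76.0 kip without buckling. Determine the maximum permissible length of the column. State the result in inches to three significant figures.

L_max ≈ 133 in

Buckling occurs about the weak axis: I_min = h·b³/12 with b = 2.20 in (the shorter side).
I_min = 4.68×2.20³/12 = 4.153 in⁴
At the buckling limit P_cr = P = 7.600×10^4 lb
From P_cr = π²EI/(K·L)²:  L = (1/K)·√(π²EI/P_cr) = (1/0.7)·√(π²×1.60×10^7×4.153/7.600×10^4)
L = 133 in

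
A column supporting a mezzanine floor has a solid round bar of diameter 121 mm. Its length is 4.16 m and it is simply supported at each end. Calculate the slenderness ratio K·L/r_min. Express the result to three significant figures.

For a solid circle r = d/4 = 121/4 = 30.25 mm
L_e = K·L = 1 × 4.16 m = 4.160 m = 4160.0 mm
λ = L_e / r_min = 4160.0 / 30.25 = 138

λ ≈ 138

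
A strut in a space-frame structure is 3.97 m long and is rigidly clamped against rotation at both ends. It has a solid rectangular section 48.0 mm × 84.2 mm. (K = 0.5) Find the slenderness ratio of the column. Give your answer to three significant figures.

For a rectangle r_min = b/√12 = 48.0/√12 = 13.86 mm
L_e = K·L = 0.5 × 3.97 m = 1.985 m = 1985.0 mm
λ = L_e / r_min = 1985.0 / 13.86 = 143

λ ≈ 143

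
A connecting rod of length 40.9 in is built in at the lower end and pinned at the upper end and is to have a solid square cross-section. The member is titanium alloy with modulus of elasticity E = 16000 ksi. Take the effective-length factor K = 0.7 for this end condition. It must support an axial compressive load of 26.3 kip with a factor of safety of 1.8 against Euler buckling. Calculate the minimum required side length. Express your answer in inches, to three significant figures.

Required P_cr = n·P = 1.8 × 26.3 = 47.34 kip
L_e = K·L = 0.7 × 40.9 = 28.63 in
Required I = P_cr·L_e²/(π²E) = 4.734×10^4 × 28.63² / (π² × 1.60×10^7) = 0.2457 in⁴
Solid square: I = a⁴/12  ⇒  a = (12I)^(1/4) = (12×0.2457)^(1/4) = 1.31 in

a ≈ 1.31 in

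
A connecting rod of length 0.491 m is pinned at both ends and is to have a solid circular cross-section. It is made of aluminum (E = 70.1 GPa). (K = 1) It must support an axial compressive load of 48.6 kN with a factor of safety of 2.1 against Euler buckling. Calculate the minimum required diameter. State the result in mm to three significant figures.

d ≈ 29.2 mm

Required P_cr = n·P = 2.1 × 48.6 = 102.1 kN
L_e = K·L = 1 × 0.491 = 0.4910 m
Required I = P_cr·L_e²/(π²E) = 1.021×10^5 × 0.4910² / (π² × 7.01×10^10) = 3.556×10^-8 m⁴
I_req = 3.556×10^4 mm⁴
Solid circle: I = πd⁴/64  ⇒  d = (64I/π)^(1/4) = (64×3.556×10^4/π)^(1/4) = 29.2 mm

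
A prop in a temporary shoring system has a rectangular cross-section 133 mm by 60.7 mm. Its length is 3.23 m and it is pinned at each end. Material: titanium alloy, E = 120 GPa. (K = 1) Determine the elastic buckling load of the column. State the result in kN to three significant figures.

Buckling occurs about the weak axis: I_min = h·b³/12 with b = 60.7 mm (the shorter side).
I_min = 133×60.7³/12 = 2.479×10^6 mm⁴
I = 2.479×10^6 mm⁴ = 2.479×10^-6 m⁴
Effective length L_e = K·L = 1 × 3.23 = 3.230 m
P_cr = π²EI / L_e² = π² × 120×10⁹ × 2.479×10^-6 / 3.230² = 2.814×10^5 N

P_cr ≈ 281 kN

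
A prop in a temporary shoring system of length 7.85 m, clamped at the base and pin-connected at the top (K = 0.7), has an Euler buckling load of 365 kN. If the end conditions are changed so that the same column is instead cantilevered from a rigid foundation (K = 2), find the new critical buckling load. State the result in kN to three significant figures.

P_cr ≈ 44.7 kN

P_cr ∝ 1/K², so P_cr,new = P_cr,old × (K_old/K_new)² = 365 × (0.7/2)²
= 365 × 0.1225 = 44.7 kN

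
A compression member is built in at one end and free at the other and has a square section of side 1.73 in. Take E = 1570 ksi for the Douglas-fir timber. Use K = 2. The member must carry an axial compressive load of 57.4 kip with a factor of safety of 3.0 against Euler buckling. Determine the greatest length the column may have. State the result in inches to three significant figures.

I = a⁴/12 = 1.73⁴/12 = 0.7465 in⁴
Required critical load P_cr = n·P = 3.0 × 57.4 = 172.2 kip = 1.722×10^5 lb
From P_cr = π²EI/(K·L)²:  L = (1/K)·√(π²EI/P_cr) = (1/2)·√(π²×1.57×10^6×0.7465/1.722×10^5)
L = 4.10 in

L_max ≈ 4.10 in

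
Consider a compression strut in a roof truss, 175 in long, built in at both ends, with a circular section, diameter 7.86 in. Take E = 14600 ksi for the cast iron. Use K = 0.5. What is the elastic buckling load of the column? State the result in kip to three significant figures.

I = πd⁴/64 = π×7.86⁴/64 = 187.4 in⁴
Effective length L_e = K·L = 0.5 × 175 = 87.50 in
P_cr = π²EI / L_e² = π² × 14600×10³ × 187.4 / 87.50² = 3.526×10^6 lb

P_cr ≈ 3530 kip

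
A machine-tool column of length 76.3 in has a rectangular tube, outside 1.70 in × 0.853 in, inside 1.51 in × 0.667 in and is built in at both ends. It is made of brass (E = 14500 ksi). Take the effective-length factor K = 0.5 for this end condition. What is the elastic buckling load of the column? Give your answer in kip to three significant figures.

P_cr ≈ 4.97 kip

Weak-axis I_min = (h_o·b_o³ − h_i·b_i³)/12 with b_o = 0.853, b_i = 0.6670 in (shorter outer/inner sides).
I_min = (1.70×0.853³ − 1.510×0.6670³)/12 = 5.059×10^-2 in⁴
Effective length L_e = K·L = 0.5 × 76.3 = 38.15 in
P_cr = π²EI / L_e² = π² × 14500×10³ × 5.059×10^-2 / 38.15² = 4.974×10^3 lb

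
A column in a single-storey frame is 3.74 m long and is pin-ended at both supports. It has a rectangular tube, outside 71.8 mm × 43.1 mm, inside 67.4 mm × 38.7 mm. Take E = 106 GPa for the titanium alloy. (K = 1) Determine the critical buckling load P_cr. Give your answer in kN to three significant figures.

P_cr ≈ 11.5 kN

Weak-axis I_min = (h_o·b_o³ − h_i·b_i³)/12 with b_o = 43.1, b_i = 38.70 mm (shorter outer/inner sides).
I_min = (71.8×43.1³ − 67.40×38.70³)/12 = 1.535×10^5 mm⁴
I = 1.535×10^5 mm⁴ = 1.535×10^-7 m⁴
Effective length L_e = K·L = 1 × 3.74 = 3.740 m
P_cr = π²EI / L_e² = π² × 106×10⁹ × 1.535×10^-7 / 3.740² = 1.148×10^4 N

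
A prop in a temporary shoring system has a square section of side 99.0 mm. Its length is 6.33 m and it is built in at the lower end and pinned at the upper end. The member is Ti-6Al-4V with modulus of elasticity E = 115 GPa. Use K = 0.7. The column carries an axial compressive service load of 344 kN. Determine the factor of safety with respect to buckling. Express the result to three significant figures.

I = a⁴/12 = 99.0⁴/12 = 8.005×10^6 mm⁴
I = 8.005×10^6 mm⁴ = 8.005×10^-6 m⁴
Effective length L_e = K·L = 0.7 × 6.33 = 4.431 m
P_cr = π²EI / L_e² = π² × 115×10⁹ × 8.005×10^-6 / 4.431² = 4.628×10^5 N
Factor of safety n = P_cr / P = 462.76 / 344 = 1.35

n ≈ 1.35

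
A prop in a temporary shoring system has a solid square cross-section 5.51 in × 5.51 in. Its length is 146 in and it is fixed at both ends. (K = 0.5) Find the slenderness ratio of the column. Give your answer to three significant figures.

λ ≈ 45.9

I = a⁴/12 = 5.51⁴/12 = 76.81 in⁴
A = 30.36 in²;  r_min = √(I/A) = √(76.81/30.36) = 1.591 in
L_e = K·L = 0.5 × 146 = 73.00 in
λ = L_e / r_min = 73.000 / 1.591 = 45.9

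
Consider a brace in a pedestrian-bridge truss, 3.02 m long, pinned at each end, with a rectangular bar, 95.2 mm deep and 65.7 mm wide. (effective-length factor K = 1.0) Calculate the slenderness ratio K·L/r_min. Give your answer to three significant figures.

λ ≈ 159

Buckling occurs about the weak axis: I_min = h·b³/12 with b = 65.7 mm (the shorter side).
I_min = 95.2×65.7³/12 = 2.250×10^6 mm⁴
A = 6.255×10^3 mm²;  r_min = √(I/A) = √(2.250×10^6/6.255×10^3) = 18.97 mm
L_e = K·L = 1 × 3.02 m = 3.020 m = 3020.0 mm
λ = L_e / r_min = 3020.0 / 18.97 = 159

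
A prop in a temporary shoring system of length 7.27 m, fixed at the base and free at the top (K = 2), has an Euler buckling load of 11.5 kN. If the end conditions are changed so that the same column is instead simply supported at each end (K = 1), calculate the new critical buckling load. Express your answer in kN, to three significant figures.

P_cr ∝ 1/K², so P_cr,new = P_cr,old × (K_old/K_new)² = 11.5 × (2/1)²
= 11.5 × 4.000 = 46.0 kN

P_cr ≈ 46.0 kN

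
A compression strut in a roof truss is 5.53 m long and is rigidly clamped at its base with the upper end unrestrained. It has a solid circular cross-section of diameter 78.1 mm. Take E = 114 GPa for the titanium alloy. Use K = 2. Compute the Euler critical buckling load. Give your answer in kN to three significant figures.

I = πd⁴/64 = π×78.1⁴/64 = 1.826×10^6 mm⁴
I = 1.826×10^6 mm⁴ = 1.826×10^-6 m⁴
Effective length L_e = K·L = 2 × 5.53 = 11.06 m
P_cr = π²EI / L_e² = π² × 114×10⁹ × 1.826×10^-6 / 11.06² = 1.680×10^4 N

P_cr ≈ 16.8 kN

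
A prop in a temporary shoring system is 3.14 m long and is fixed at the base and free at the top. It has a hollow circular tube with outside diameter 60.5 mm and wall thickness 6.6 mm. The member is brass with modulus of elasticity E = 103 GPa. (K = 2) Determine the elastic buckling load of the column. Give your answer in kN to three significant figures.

Inner diameter d_i = 60.5 − 2×6.6 = 47.30 mm
I = π(d_o⁴ − d_i⁴)/64 = π(60.5⁴ − 47.30⁴)/64 = 4.119×10^5 mm⁴
I = 4.119×10^5 mm⁴ = 4.119×10^-7 m⁴
Effective length L_e = K·L = 2 × 3.14 = 6.280 m
P_cr = π²EI / L_e² = π² × 103×10⁹ × 4.119×10^-7 / 6.280² = 1.062×10^4 N

P_cr ≈ 10.6 kN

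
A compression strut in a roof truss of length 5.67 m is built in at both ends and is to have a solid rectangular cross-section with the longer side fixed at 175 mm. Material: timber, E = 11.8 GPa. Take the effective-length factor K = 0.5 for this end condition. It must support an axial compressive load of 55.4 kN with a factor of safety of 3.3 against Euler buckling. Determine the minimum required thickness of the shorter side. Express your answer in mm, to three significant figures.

Required P_cr = n·P = 3.3 × 55.4 = 182.8 kN
L_e = K·L = 0.5 × 5.67 = 2.835 m
Required I = P_cr·L_e²/(π²E) = 1.828×10^5 × 2.835² / (π² × 1.18×10^10) = 1.262×10^-5 m⁴
I_req = 1.262×10^7 mm⁴
Rectangle, weak axis: I_min = h·b³/12 with h = 175 mm fixed  ⇒  b = (12I/h)^(1/3) = 95.3 mm

b ≈ 95.3 mm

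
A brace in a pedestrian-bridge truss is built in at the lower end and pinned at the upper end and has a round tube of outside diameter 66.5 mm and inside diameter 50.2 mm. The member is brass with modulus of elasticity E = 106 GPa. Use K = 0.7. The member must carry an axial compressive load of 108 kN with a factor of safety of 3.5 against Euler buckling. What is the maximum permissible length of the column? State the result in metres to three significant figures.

d_o = 66.5 mm, d_i = 50.2 mm
I = π(d_o⁴ − d_i⁴)/64 = π(66.5⁴ − 50.20⁴)/64 = 6.482×10^5 mm⁴
I = 6.482×10^-7 m⁴
Required critical load P_cr = n·P = 3.5 × 108 = 378.0 kN = 3.780×10^5 N
From P_cr = π²EI/(K·L)²:  L = (1/K)·√(π²EI/P_cr) = (1/0.7)·√(π²×1.06×10^11×6.482×10^-7/3.780×10^5)
L = 1.91 m

L_max ≈ 1.91 m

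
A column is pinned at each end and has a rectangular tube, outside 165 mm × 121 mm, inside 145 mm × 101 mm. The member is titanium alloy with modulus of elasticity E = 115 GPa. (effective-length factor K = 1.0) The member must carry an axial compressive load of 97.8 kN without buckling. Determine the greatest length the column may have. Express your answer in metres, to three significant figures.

Weak-axis I_min = (h_o·b_o³ − h_i·b_i³)/12 with b_o = 121, b_i = 101.0 mm (shorter outer/inner sides).
I_min = (165×121³ − 145.0×101.0³)/12 = 1.191×10^7 mm⁴
I = 1.191×10^-5 m⁴
At the buckling limit P_cr = P = 9.780×10^4 N
From P_cr = π²EI/(K·L)²:  L = (1/K)·√(π²EI/P_cr) = (1/1)·√(π²×1.15×10^11×1.191×10^-5/9.780×10^4)
L = 11.8 m

L_max ≈ 11.8 m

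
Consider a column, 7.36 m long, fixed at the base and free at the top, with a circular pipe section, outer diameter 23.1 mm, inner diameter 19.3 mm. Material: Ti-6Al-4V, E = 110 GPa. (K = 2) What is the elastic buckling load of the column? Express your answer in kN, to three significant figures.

P_cr ≈ 0.0359 kN

d_o = 23.1 mm, d_i = 19.3 mm
I = π(d_o⁴ − d_i⁴)/64 = π(23.1⁴ − 19.30⁴)/64 = 7.166×10^3 mm⁴
I = 7.166×10^3 mm⁴ = 7.166×10^-9 m⁴
Effective length L_e = K·L = 2 × 7.36 = 14.72 m
P_cr = π²EI / L_e² = π² × 110×10⁹ × 7.166×10^-9 / 14.72² = 35.91 N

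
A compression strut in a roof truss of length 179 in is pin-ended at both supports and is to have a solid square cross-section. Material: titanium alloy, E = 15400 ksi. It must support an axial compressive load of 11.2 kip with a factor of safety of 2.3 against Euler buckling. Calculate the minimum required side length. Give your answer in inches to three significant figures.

Required P_cr = n·P = 2.3 × 11.2 = 25.76 kip
L_e = K·L = 1 × 179 = 179.0 in
Required I = P_cr·L_e²/(π²E) = 2.576×10^4 × 179.0² / (π² × 1.54×10^7) = 5.430 in⁴
Solid square: I = a⁴/12  ⇒  a = (12I)^(1/4) = (12×5.430)^(1/4) = 2.84 in

a ≈ 2.84 in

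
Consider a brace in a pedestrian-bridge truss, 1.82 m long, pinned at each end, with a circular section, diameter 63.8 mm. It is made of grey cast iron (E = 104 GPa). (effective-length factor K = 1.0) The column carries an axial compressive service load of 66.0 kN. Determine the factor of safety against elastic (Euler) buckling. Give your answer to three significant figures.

n ≈ 3.82

I = πd⁴/64 = π×63.8⁴/64 = 8.133×10^5 mm⁴
I = 8.133×10^5 mm⁴ = 8.133×10^-7 m⁴
Effective length L_e = K·L = 1 × 1.82 = 1.820 m
P_cr = π²EI / L_e² = π² × 104×10⁹ × 8.133×10^-7 / 1.820² = 2.520×10^5 N
Factor of safety n = P_cr / P = 252.02 / 66.0 = 3.82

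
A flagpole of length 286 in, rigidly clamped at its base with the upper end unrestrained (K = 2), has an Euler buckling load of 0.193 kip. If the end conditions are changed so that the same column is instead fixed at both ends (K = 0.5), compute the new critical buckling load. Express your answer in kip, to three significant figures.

P_cr ∝ 1/K², so P_cr,new = P_cr,old × (K_old/K_new)² = 0.193 × (2/0.5)²
= 0.193 × 16.00 = 3.09 kip

P_cr ≈ 3.09 kip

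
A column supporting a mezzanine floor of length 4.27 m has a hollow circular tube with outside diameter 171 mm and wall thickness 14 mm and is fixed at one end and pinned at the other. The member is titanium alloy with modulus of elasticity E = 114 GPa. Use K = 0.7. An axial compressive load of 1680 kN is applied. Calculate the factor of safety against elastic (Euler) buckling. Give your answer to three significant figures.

n ≈ 1.61

Inner diameter d_i = 171 − 2×14 = 143.0 mm
I = π(d_o⁴ − d_i⁴)/64 = π(171⁴ − 143.0⁴)/64 = 2.145×10^7 mm⁴
I = 2.145×10^7 mm⁴ = 2.145×10^-5 m⁴
Effective length L_e = K·L = 0.7 × 4.27 = 2.989 m
P_cr = π²EI / L_e² = π² × 114×10⁹ × 2.145×10^-5 / 2.989² = 2.701×10^6 N
Factor of safety n = P_cr / P = 2700.7 / 1680 = 1.61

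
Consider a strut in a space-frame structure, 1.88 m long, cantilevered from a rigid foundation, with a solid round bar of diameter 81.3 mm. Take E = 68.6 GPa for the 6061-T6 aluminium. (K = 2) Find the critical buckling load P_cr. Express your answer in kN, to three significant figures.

P_cr ≈ 103 kN

I = πd⁴/64 = π×81.3⁴/64 = 2.145×10^6 mm⁴
I = 2.145×10^6 mm⁴ = 2.145×10^-6 m⁴
Effective length L_e = K·L = 2 × 1.88 = 3.760 m
P_cr = π²EI / L_e² = π² × 68.6×10⁹ × 2.145×10^-6 / 3.760² = 1.027×10^5 N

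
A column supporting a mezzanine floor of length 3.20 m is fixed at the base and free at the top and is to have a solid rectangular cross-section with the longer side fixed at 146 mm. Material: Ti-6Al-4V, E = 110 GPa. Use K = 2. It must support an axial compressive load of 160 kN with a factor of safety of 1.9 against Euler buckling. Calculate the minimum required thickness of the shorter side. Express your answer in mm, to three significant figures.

Required P_cr = n·P = 1.9 × 160 = 304.0 kN
L_e = K·L = 2 × 3.20 = 6.400 m
Required I = P_cr·L_e²/(π²E) = 3.040×10^5 × 6.400² / (π² × 1.10×10^11) = 1.147×10^-5 m⁴
I_req = 1.147×10^7 mm⁴
Rectangle, weak axis: I_min = h·b³/12 with h = 146 mm fixed  ⇒  b = (12I/h)^(1/3) = 98.1 mm

b ≈ 98.1 mm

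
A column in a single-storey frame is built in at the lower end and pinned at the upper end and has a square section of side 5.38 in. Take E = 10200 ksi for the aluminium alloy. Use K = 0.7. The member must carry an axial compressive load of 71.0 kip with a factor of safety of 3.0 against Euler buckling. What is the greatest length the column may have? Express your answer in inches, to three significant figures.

L_max ≈ 259 in

I = a⁴/12 = 5.38⁴/12 = 69.81 in⁴
Required critical load P_cr = n·P = 3.0 × 71.0 = 213.0 kip = 2.130×10^5 lb
From P_cr = π²EI/(K·L)²:  L = (1/K)·√(π²EI/P_cr) = (1/0.7)·√(π²×1.02×10^7×69.81/2.130×10^5)
L = 259 in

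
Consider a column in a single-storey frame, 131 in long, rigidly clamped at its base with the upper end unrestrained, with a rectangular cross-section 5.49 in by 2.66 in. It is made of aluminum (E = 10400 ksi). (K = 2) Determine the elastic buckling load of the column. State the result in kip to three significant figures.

P_cr ≈ 12.9 kip

Buckling occurs about the weak axis: I_min = h·b³/12 with b = 2.66 in (the shorter side).
I_min = 5.49×2.66³/12 = 8.611 in⁴
Effective length L_e = K·L = 2 × 131 = 262.0 in
P_cr = π²EI / L_e² = π² × 10400×10³ × 8.611 / 262.0² = 1.288×10^4 lb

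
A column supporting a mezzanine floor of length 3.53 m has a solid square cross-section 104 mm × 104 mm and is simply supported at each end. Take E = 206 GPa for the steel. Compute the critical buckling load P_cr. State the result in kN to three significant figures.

P_cr ≈ 1590 kN

I = a⁴/12 = 104⁴/12 = 9.749×10^6 mm⁴
I = 9.749×10^6 mm⁴ = 9.749×10^-6 m⁴
Effective length L_e = K·L = 1 × 3.53 = 3.530 m
P_cr = π²EI / L_e² = π² × 206×10⁹ × 9.749×10^-6 / 3.530² = 1.591×10^6 N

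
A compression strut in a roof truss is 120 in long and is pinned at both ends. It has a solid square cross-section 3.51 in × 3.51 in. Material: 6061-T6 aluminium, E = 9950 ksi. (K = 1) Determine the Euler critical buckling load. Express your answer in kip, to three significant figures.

P_cr ≈ 86.3 kip

I = a⁴/12 = 3.51⁴/12 = 12.65 in⁴
Effective length L_e = K·L = 1 × 120 = 120.0 in
P_cr = π²EI / L_e² = π² × 9950×10³ × 12.65 / 120.0² = 8.626×10^4 lb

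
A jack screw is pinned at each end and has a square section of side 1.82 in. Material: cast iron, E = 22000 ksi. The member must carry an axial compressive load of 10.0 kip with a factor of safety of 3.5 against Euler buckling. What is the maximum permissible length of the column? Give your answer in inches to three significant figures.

I = a⁴/12 = 1.82⁴/12 = 0.9143 in⁴
Required critical load P_cr = n·P = 3.5 × 10.0 = 35.00 kip = 3.500×10^4 lb
From P_cr = π²EI/(K·L)²:  L = (1/K)·√(π²EI/P_cr) = (1/1)·√(π²×2.20×10^7×0.9143/3.500×10^4)
L = 75.3 in

L_max ≈ 75.3 in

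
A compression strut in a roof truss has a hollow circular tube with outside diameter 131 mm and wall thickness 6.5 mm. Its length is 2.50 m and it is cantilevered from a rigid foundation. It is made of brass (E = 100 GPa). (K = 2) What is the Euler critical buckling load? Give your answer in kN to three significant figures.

P_cr ≈ 195 kN

Inner diameter d_i = 131 − 2×6.5 = 118.0 mm
I = π(d_o⁴ − d_i⁴)/64 = π(131⁴ − 118.0⁴)/64 = 4.939×10^6 mm⁴
I = 4.939×10^6 mm⁴ = 4.939×10^-6 m⁴
Effective length L_e = K·L = 2 × 2.50 = 5.000 m
P_cr = π²EI / L_e² = π² × 100×10⁹ × 4.939×10^-6 / 5.000² = 1.950×10^5 N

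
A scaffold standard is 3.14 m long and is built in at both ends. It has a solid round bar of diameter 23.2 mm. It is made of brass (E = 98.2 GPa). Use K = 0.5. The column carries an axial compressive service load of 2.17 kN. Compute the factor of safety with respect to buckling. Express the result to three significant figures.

I = πd⁴/64 = π×23.2⁴/64 = 1.422×10^4 mm⁴
I = 1.422×10^4 mm⁴ = 1.422×10^-8 m⁴
Effective length L_e = K·L = 0.5 × 3.14 = 1.570 m
P_cr = π²EI / L_e² = π² × 98.2×10⁹ × 1.422×10^-8 / 1.570² = 5.592×10^3 N
Factor of safety n = P_cr / P = 5.5916 / 2.17 = 2.58

n ≈ 2.58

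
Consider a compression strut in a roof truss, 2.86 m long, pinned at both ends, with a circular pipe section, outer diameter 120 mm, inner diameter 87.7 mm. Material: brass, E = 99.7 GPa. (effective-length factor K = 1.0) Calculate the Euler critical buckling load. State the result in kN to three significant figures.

P_cr ≈ 875 kN

d_o = 120 mm, d_i = 87.7 mm
I = π(d_o⁴ − d_i⁴)/64 = π(120⁴ − 87.70⁴)/64 = 7.275×10^6 mm⁴
I = 7.275×10^6 mm⁴ = 7.275×10^-6 m⁴
Effective length L_e = K·L = 1 × 2.86 = 2.860 m
P_cr = π²EI / L_e² = π² × 99.7×10⁹ × 7.275×10^-6 / 2.860² = 8.752×10^5 N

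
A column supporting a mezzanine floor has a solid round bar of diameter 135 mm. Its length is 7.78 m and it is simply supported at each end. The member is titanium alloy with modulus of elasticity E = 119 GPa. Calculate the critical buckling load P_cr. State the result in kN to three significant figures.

P_cr ≈ 316 kN

I = πd⁴/64 = π×135⁴/64 = 1.630×10^7 mm⁴
I = 1.630×10^7 mm⁴ = 1.630×10^-5 m⁴
Effective length L_e = K·L = 1 × 7.78 = 7.780 m
P_cr = π²EI / L_e² = π² × 119×10⁹ × 1.630×10^-5 / 7.780² = 3.164×10^5 N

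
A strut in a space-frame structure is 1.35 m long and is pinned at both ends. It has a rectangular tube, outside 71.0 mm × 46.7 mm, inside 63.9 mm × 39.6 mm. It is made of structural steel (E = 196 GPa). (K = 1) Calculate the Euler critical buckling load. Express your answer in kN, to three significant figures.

P_cr ≈ 289 kN

Weak-axis I_min = (h_o·b_o³ − h_i·b_i³)/12 with b_o = 46.7, b_i = 39.60 mm (shorter outer/inner sides).
I_min = (71.0×46.7³ − 63.90×39.60³)/12 = 2.719×10^5 mm⁴
I = 2.719×10^5 mm⁴ = 2.719×10^-7 m⁴
Effective length L_e = K·L = 1 × 1.35 = 1.350 m
P_cr = π²EI / L_e² = π² × 196×10⁹ × 2.719×10^-7 / 1.350² = 2.886×10^5 N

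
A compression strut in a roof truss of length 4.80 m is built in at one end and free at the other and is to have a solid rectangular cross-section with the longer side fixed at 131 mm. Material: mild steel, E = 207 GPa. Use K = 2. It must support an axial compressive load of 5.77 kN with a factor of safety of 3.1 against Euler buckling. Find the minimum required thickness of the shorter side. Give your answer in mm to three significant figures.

b ≈ 42.0 mm

Required P_cr = n·P = 3.1 × 5.77 = 17.89 kN
L_e = K·L = 2 × 4.80 = 9.600 m
Required I = P_cr·L_e²/(π²E) = 1.789×10^4 × 9.600² / (π² × 2.07×10^11) = 8.069×10^-7 m⁴
I_req = 8.069×10^5 mm⁴
Rectangle, weak axis: I_min = h·b³/12 with h = 131 mm fixed  ⇒  b = (12I/h)^(1/3) = 42.0 mm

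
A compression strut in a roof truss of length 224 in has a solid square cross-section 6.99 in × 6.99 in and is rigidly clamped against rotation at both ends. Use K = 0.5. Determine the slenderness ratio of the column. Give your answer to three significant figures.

λ ≈ 55.5

For a square r = a/√12 = 6.99/√12 = 2.018 in
L_e = K·L = 0.5 × 224 = 112.0 in
λ = L_e / r_min = 112.00 / 2.018 = 55.5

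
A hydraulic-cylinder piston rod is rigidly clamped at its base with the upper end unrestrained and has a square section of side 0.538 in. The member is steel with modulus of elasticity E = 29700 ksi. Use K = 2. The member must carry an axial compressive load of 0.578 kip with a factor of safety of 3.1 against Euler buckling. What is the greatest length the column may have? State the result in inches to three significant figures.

I = a⁴/12 = 0.538⁴/12 = 6.981×10^-3 in⁴
Required critical load P_cr = n·P = 3.1 × 0.578 = 1.792 kip = 1.792×10^3 lb
From P_cr = π²EI/(K·L)²:  L = (1/K)·√(π²EI/P_cr) = (1/2)·√(π²×2.97×10^7×6.981×10^-3/1.792×10^3)
L = 16.9 in

L_max ≈ 16.9 in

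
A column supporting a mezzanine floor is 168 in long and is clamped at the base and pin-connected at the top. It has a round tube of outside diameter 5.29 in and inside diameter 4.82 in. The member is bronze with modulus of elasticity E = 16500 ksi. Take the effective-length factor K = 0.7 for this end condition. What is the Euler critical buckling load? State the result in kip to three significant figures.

d_o = 5.29 in, d_i = 4.82 in
I = π(d_o⁴ − d_i⁴)/64 = π(5.29⁴ − 4.820⁴)/64 = 11.95 in⁴
Effective length L_e = K·L = 0.7 × 168 = 117.6 in
P_cr = π²EI / L_e² = π² × 16500×10³ × 11.95 / 117.6² = 1.407×10^5 lb

P_cr ≈ 141 kip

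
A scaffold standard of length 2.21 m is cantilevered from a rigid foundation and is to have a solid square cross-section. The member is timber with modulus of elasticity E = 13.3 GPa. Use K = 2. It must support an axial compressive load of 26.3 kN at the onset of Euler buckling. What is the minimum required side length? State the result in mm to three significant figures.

a ≈ 82.8 mm

L_e = K·L = 2 × 2.21 = 4.420 m
Required I = P_cr·L_e²/(π²E) = 2.630×10^4 × 4.420² / (π² × 1.33×10^10) = 3.914×10^-6 m⁴
I_req = 3.914×10^6 mm⁴
Solid square: I = a⁴/12  ⇒  a = (12I)^(1/4) = (12×3.914×10^6)^(1/4) = 82.8 mm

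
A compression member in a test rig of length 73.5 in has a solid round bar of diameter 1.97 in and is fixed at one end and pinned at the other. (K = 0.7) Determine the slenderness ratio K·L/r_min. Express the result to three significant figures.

λ ≈ 104

For a solid circle r = d/4 = 1.97/4 = 0.4925 in
L_e = K·L = 0.7 × 73.5 = 51.45 in
λ = L_e / r_min = 51.450 / 0.4925 = 104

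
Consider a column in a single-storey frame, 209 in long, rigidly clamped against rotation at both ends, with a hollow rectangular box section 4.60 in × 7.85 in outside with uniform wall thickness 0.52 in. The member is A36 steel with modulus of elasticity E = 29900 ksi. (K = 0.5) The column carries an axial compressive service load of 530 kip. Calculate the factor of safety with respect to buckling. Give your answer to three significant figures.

Inner dimensions: h_i = 7.85 − 2×0.52 = 6.810 in, b_i = 4.60 − 2×0.52 = 3.560 in
Weak-axis I_min = (h_o·b_o³ − h_i·b_i³)/12 with b_o = 4.60, b_i = 3.560 in (shorter outer/inner sides).
I_min = (7.85×4.60³ − 6.810×3.560³)/12 = 38.07 in⁴
Effective length L_e = K·L = 0.5 × 209 = 104.5 in
P_cr = π²EI / L_e² = π² × 29900×10³ × 38.07 / 104.5² = 1.029×10^6 lb
Factor of safety n = P_cr / P = 1028.8 / 530 = 1.94

n ≈ 1.94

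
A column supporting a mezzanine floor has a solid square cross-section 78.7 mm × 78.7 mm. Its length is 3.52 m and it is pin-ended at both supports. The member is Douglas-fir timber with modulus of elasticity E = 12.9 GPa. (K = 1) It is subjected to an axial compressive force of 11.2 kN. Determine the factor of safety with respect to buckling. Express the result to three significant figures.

I = a⁴/12 = 78.7⁴/12 = 3.197×10^6 mm⁴
I = 3.197×10^6 mm⁴ = 3.197×10^-6 m⁴
Effective length L_e = K·L = 1 × 3.52 = 3.520 m
P_cr = π²EI / L_e² = π² × 12.9×10⁹ × 3.197×10^-6 / 3.520² = 3.285×10^4 N
Factor of safety n = P_cr / P = 32.849 / 11.2 = 2.93

n ≈ 2.93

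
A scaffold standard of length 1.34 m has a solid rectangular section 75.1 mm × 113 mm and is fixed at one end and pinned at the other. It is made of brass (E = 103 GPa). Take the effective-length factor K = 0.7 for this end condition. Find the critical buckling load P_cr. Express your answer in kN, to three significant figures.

P_cr ≈ 4610 kN

Buckling occurs about the weak axis: I_min = h·b³/12 with b = 75.1 mm (the shorter side).
I_min = 113×75.1³/12 = 3.989×10^6 mm⁴
I = 3.989×10^6 mm⁴ = 3.989×10^-6 m⁴
Effective length L_e = K·L = 0.7 × 1.34 = 0.9380 m
P_cr = π²EI / L_e² = π² × 103×10⁹ × 3.989×10^-6 / 0.9380² = 4.608×10^6 N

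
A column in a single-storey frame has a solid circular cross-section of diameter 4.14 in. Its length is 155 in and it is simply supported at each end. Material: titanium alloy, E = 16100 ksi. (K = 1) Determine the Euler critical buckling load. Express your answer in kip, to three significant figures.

P_cr ≈ 95.4 kip

I = πd⁴/64 = π×4.14⁴/64 = 14.42 in⁴
Effective length L_e = K·L = 1 × 155 = 155.0 in
P_cr = π²EI / L_e² = π² × 16100×10³ × 14.42 / 155.0² = 9.537×10^4 lb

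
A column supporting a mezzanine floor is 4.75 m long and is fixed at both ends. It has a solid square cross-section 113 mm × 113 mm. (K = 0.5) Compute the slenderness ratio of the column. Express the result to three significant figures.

I = a⁴/12 = 113⁴/12 = 1.359×10^7 mm⁴
A = 1.277×10^4 mm²;  r_min = √(I/A) = √(1.359×10^7/1.277×10^4) = 32.62 mm
L_e = K·L = 0.5 × 4.75 m = 2.375 m = 2375.0 mm
λ = L_e / r_min = 2375.0 / 32.62 = 72.8

λ ≈ 72.8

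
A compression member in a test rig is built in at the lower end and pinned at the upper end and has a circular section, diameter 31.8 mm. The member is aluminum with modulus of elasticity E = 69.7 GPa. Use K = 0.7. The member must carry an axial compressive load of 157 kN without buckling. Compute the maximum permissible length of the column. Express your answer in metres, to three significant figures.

I = πd⁴/64 = π×31.8⁴/64 = 5.020×10^4 mm⁴
I = 5.020×10^-8 m⁴
At the buckling limit P_cr = P = 1.570×10^5 N
From P_cr = π²EI/(K·L)²:  L = (1/K)·√(π²EI/P_cr) = (1/0.7)·√(π²×6.97×10^10×5.020×10^-8/1.570×10^5)
L = 0.670 m

L_max ≈ 0.670 m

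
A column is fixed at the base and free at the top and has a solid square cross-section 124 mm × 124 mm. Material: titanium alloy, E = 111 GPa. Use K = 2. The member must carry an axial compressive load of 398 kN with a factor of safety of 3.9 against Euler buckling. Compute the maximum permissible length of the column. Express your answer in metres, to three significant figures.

L_max ≈ 1.86 m

I = a⁴/12 = 124⁴/12 = 1.970×10^7 mm⁴
I = 1.970×10^-5 m⁴
Required critical load P_cr = n·P = 3.9 × 398 = 1552 kN = 1.552×10^6 N
From P_cr = π²EI/(K·L)²:  L = (1/K)·√(π²EI/P_cr) = (1/2)·√(π²×1.11×10^11×1.970×10^-5/1.552×10^6)
L = 1.86 m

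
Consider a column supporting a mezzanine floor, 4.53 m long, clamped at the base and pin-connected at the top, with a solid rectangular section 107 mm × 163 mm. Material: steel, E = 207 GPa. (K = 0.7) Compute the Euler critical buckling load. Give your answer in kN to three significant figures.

Buckling occurs about the weak axis: I_min = h·b³/12 with b = 107 mm (the shorter side).
I_min = 163×107³/12 = 1.664×10^7 mm⁴
I = 1.664×10^7 mm⁴ = 1.664×10^-5 m⁴
Effective length L_e = K·L = 0.7 × 4.53 = 3.171 m
P_cr = π²EI / L_e² = π² × 207×10⁹ × 1.664×10^-5 / 3.171² = 3.381×10^6 N

P_cr ≈ 3380 kN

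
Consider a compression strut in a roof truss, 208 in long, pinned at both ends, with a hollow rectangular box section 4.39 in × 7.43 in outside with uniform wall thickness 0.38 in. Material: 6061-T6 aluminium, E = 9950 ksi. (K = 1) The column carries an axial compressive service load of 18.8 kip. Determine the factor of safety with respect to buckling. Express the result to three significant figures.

Inner dimensions: h_i = 7.43 − 2×0.38 = 6.670 in, b_i = 4.39 − 2×0.38 = 3.630 in
Weak-axis I_min = (h_o·b_o³ − h_i·b_i³)/12 with b_o = 4.39, b_i = 3.630 in (shorter outer/inner sides).
I_min = (7.43×4.39³ − 6.670×3.630³)/12 = 25.80 in⁴
Effective length L_e = K·L = 1 × 208 = 208.0 in
P_cr = π²EI / L_e² = π² × 9950×10³ × 25.80 / 208.0² = 5.856×10^4 lb
Factor of safety n = P_cr / P = 58.557 / 18.8 = 3.11

n ≈ 3.11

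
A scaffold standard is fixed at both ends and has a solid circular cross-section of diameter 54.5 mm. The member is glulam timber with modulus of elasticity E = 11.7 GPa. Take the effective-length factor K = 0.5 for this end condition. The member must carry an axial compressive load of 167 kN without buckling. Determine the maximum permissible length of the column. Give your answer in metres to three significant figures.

L_max ≈ 1.09 m

I = πd⁴/64 = π×54.5⁴/64 = 4.331×10^5 mm⁴
I = 4.331×10^-7 m⁴
At the buckling limit P_cr = P = 1.670×10^5 N
From P_cr = π²EI/(K·L)²:  L = (1/K)·√(π²EI/P_cr) = (1/0.5)·√(π²×1.17×10^10×4.331×10^-7/1.670×10^5)
L = 1.09 m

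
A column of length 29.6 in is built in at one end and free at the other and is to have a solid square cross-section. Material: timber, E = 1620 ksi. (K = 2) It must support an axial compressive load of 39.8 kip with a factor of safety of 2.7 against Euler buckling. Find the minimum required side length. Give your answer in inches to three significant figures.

Required P_cr = n·P = 2.7 × 39.8 = 107.5 kip
L_e = K·L = 2 × 29.6 = 59.20 in
Required I = P_cr·L_e²/(π²E) = 1.075×10^5 × 59.20² / (π² × 1.62×10^6) = 23.55 in⁴
Solid square: I = a⁴/12  ⇒  a = (12I)^(1/4) = (12×23.55)^(1/4) = 4.10 in

a ≈ 4.10 in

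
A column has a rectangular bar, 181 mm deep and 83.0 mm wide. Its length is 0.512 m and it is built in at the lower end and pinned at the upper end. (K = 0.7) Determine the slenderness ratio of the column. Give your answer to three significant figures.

λ ≈ 15.0

Buckling occurs about the weak axis: I_min = h·b³/12 with b = 83.0 mm (the shorter side).
I_min = 181×83.0³/12 = 8.624×10^6 mm⁴
A = 1.502×10^4 mm²;  r_min = √(I/A) = √(8.624×10^6/1.502×10^4) = 23.96 mm
L_e = K·L = 0.7 × 0.512 m = 0.3584 m = 358.40 mm
λ = L_e / r_min = 358.40 / 23.96 = 15.0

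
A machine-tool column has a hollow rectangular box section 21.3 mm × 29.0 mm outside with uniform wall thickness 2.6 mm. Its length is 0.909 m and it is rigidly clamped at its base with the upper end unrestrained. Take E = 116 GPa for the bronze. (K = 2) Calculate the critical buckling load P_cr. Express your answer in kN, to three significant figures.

P_cr ≈ 5.22 kN

Inner dimensions: h_i = 29.0 − 2×2.6 = 23.80 mm, b_i = 21.3 − 2×2.6 = 16.10 mm
Weak-axis I_min = (h_o·b_o³ − h_i·b_i³)/12 with b_o = 21.3, b_i = 16.10 mm (shorter outer/inner sides).
I_min = (29.0×21.3³ − 23.80×16.10³)/12 = 1.508×10^4 mm⁴
I = 1.508×10^4 mm⁴ = 1.508×10^-8 m⁴
Effective length L_e = K·L = 2 × 0.909 = 1.818 m
P_cr = π²EI / L_e² = π² × 116×10⁹ × 1.508×10^-8 / 1.818² = 5.222×10^3 N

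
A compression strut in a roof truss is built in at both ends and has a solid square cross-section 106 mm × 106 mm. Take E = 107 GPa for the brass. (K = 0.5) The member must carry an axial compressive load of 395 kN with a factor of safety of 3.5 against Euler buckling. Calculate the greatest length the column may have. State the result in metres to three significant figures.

I = a⁴/12 = 106⁴/12 = 1.052×10^7 mm⁴
I = 1.052×10^-5 m⁴
Required critical load P_cr = n·P = 3.5 × 395 = 1382 kN = 1.383×10^6 N
From P_cr = π²EI/(K·L)²:  L = (1/K)·√(π²EI/P_cr) = (1/0.5)·√(π²×1.07×10^11×1.052×10^-5/1.383×10^6)
L = 5.67 m

L_max ≈ 5.67 m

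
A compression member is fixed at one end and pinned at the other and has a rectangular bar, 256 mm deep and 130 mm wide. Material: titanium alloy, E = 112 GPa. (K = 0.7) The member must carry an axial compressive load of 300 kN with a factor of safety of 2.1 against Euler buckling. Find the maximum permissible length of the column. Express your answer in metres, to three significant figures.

L_max ≈ 13.0 m

Buckling occurs about the weak axis: I_min = h·b³/12 with b = 130 mm (the shorter side).
I_min = 256×130³/12 = 4.687×10^7 mm⁴
I = 4.687×10^-5 m⁴
Required critical load P_cr = n·P = 2.1 × 300 = 630.0 kN = 6.300×10^5 N
From P_cr = π²EI/(K·L)²:  L = (1/K)·√(π²EI/P_cr) = (1/0.7)·√(π²×1.12×10^11×4.687×10^-5/6.300×10^5)
L = 13.0 m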